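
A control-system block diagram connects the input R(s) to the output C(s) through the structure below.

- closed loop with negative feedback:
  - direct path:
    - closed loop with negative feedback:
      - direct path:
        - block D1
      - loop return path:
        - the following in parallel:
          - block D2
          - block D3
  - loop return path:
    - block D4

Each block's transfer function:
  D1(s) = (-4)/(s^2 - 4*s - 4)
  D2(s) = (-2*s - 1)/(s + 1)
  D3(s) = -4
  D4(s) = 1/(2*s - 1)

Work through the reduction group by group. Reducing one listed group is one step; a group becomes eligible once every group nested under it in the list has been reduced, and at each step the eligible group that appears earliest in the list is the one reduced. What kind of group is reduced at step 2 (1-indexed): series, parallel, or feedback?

The answer is feedback.

Reasoning:
Step 1: combine D2, D3 in parallel
Step 2: feedback reduction of D1, (D2+D3)
Step 3: close the feedback loop around [D1/(1+D1*(D2+D3))], D4
The group at step 2 is a feedback group.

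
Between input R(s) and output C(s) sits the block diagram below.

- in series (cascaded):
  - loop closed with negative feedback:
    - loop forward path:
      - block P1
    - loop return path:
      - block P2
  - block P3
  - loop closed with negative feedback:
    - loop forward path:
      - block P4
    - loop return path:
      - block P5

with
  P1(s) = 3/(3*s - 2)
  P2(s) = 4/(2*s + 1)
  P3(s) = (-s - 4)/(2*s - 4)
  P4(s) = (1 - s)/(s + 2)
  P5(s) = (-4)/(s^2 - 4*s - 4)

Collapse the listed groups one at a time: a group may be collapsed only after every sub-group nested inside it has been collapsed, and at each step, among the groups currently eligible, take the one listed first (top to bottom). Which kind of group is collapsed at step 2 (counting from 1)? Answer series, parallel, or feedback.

The answer is feedback.

Reasoning:
1. reduce the feedback loop with forward P1 and return P2
2. feedback reduction of P4, P5
3. combine [P1/(1+P1*P2)], P3, [P4/(1+P4*P5)] in series
Step 2: feedback.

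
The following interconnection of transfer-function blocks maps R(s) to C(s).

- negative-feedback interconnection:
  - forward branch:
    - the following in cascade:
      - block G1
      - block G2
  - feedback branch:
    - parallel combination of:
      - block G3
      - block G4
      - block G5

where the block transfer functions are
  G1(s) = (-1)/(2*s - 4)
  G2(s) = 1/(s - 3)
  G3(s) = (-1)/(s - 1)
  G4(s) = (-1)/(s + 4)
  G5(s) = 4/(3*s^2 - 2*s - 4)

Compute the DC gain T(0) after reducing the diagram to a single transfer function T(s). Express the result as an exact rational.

First reduce the diagram to T(s).

(1) reduce the series chain G1, G2; result (-1)/(2*s^2 - 10*s + 12)
(2) parallel reduction of G3, G4, G5; result (-6*s^3 - s^2 + 26*s - 4)/(3*s^4 + 7*s^3 - 22*s^2 - 4*s + 16)
(3) close the feedback loop around (G1*G2), (G3+G4+G5); result (-3*s^4 - 7*s^3 + 22*s^2 + 4*s - 16)/(6*s^6 - 16*s^5 - 78*s^4 + 302*s^3 - 191*s^2 - 234*s + 196)
The step-3 result is T(s). Setting s = 0: T(0) = -16/196 = -4/49.

Answer: -4/49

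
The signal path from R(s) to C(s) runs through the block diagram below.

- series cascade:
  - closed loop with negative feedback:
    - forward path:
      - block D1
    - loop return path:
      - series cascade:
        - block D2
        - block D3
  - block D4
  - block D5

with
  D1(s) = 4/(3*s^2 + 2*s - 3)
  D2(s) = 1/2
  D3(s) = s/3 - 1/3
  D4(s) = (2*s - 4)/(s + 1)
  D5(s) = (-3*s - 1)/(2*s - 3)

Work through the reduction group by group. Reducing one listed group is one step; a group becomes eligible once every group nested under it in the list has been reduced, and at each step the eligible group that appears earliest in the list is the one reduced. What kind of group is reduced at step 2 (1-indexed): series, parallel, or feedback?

Step 1: combine D2, D3 in series
Step 2: reduce the feedback loop with forward D1 and return (D2*D3)
Step 3: series reduction of [D1/(1+D1*(D2*D3))], D4, D5
So the answer for step 2 is feedback.

Answer: feedback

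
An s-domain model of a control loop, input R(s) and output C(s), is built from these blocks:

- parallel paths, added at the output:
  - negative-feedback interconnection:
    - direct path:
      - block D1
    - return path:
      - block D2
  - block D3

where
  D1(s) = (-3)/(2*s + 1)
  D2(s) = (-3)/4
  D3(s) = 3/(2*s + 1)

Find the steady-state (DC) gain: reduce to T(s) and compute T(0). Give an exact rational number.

1. feedback reduction of D1, D2 = (-12)/(8*s + 13)
2. parallel reduction of [D1/(1+D1*D2)], D3 = 27/(16*s^2 + 34*s + 13)
Evaluating the step-2 result (the overall T(s)) at s = 0 gives T(0) = 27/13.

Answer: 27/13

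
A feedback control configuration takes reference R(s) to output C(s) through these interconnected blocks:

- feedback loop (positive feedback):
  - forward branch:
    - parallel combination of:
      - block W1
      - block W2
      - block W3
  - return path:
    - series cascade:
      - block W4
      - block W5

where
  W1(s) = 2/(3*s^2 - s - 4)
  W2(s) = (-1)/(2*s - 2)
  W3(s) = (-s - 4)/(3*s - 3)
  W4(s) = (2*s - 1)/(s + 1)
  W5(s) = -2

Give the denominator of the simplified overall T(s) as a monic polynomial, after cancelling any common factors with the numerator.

The answer is s^4 + 59*s^3/3 - 24*s^2 - 12*s + 20/3.

Reasoning:
Step 1. parallel reduction of W1, W2, W3 = (-6*s^3 - 31*s^2 + 31*s + 32)/(18*s^3 - 24*s^2 - 18*s + 24)
Step 2. cascade W4, W5 = (2 - 4*s)/(s + 1)
Step 3. reduce the feedback loop with forward (W1+W2+W3) and return (W4*W5) = (6*s^4 + 37*s^3 - 63*s - 32)/(6*s^4 + 118*s^3 - 144*s^2 - 72*s + 40)
The result of step 3 is T(s) in lowest terms. Its denominator has leading coefficient 6; dividing the denominator through by 6 makes it monic.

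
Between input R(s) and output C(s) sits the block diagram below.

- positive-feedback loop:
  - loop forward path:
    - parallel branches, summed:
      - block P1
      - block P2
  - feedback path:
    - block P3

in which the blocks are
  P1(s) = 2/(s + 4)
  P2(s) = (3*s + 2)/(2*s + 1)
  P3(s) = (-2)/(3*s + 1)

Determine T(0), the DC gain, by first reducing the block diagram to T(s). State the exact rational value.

Reducing step by step:

[1] sum the parallel branches P1, P2: (3*s^2 + 18*s + 10)/(2*s^2 + 9*s + 4)
[2] collapse the loop ((P1+P2) forward, P3 return): (9*s^3 + 57*s^2 + 48*s + 10)/(6*s^3 + 35*s^2 + 57*s + 24)
The step-2 result is T(s). Setting s = 0: T(0) = 10/24 = 5/12.

Answer: 5/12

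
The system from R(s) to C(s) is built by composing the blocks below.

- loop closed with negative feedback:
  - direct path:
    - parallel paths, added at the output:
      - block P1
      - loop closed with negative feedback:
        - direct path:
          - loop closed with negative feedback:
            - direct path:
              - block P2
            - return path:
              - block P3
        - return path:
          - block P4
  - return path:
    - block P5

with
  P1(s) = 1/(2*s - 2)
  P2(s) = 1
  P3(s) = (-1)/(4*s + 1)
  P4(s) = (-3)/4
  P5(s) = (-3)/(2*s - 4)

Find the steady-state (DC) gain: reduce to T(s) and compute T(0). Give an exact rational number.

The answer is 44/9.

Reasoning:
1. reduce the feedback loop with forward P2 and return P3, giving (4*s + 1)/(4*s)
2. apply the feedback formula to [P2/(1+P2*P3)], P4, giving (16*s + 4)/(4*s - 3)
3. add P1, [[P2/(1+P2*P3)]/(1+[P2/(1+P2*P3)]*P4)] (parallel), giving (32*s^2 - 20*s - 11)/(8*s^2 - 14*s + 6)
4. close the feedback loop around (P1+[[P2/(1+P2*P3)]/(1+[P2/(1+P2*P3)]*P4)]), P5, giving (64*s^3 - 168*s^2 + 58*s + 44)/(16*s^3 - 156*s^2 + 128*s + 9)
Evaluating the step-4 result (the overall T(s)) at s = 0 gives T(0) = 44/9.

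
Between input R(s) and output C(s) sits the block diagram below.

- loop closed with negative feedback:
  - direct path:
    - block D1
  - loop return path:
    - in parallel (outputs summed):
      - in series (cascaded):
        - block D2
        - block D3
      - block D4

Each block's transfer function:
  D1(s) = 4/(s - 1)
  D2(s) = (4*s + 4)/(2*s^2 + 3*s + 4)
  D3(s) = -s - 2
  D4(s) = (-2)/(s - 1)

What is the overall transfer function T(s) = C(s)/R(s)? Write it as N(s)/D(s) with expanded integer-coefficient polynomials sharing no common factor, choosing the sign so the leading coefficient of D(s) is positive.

(1) multiply D2, D3 (series); result (-4*s^2 - 12*s - 8)/(2*s^2 + 3*s + 4)
(2) add (D2*D3), D4 (parallel); result (-4*s^3 - 12*s^2 - 2*s)/(2*s^3 + s^2 + s - 4)
(3) apply the feedback formula to D1, ((D2*D3)+D4); the result is T(s) itself (integer coefficients, no common factor, positive leading denominator coefficient)

Therefore the answer is (8*s^3 + 4*s^2 + 4*s - 16)/(2*s^4 - 17*s^3 - 48*s^2 - 13*s + 4).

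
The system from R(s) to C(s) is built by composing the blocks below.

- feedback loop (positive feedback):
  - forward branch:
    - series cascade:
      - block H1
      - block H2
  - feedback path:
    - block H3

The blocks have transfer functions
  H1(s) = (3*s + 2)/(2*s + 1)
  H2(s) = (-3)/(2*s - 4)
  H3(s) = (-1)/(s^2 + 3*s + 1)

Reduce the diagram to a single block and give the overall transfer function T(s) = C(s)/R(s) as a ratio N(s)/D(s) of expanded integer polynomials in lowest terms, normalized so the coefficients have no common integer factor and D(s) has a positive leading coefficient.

Step 1 - series reduction of H1, H2: (-9*s - 6)/(4*s^2 - 6*s - 4)
Step 2 - reduce the feedback loop with forward (H1*H2) and return H3 - this is the overall T(s), already in the required normalized form

Hence the answer: (-9*s^3 - 33*s^2 - 27*s - 6)/(4*s^4 + 6*s^3 - 18*s^2 - 27*s - 10)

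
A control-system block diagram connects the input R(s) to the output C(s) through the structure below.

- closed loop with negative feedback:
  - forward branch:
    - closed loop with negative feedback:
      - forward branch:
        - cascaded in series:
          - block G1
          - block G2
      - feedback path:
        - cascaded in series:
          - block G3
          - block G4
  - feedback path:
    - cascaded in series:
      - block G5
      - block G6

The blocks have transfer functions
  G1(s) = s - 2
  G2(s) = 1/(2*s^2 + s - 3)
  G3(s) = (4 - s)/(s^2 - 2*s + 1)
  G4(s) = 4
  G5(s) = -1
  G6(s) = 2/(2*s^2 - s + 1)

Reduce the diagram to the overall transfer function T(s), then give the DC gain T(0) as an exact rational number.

The answer is 2/31.

Reasoning:
(1) multiply G1, G2 (series) -> (s - 2)/(2*s^2 + s - 3)
(2) series reduction of G3, G4 -> (16 - 4*s)/(s^2 - 2*s + 1)
(3) feedback reduction of (G1*G2), (G3*G4) -> (s^3 - 4*s^2 + 5*s - 2)/(2*s^4 - 3*s^3 - 7*s^2 + 31*s - 35)
(4) multiply G5, G6 (series) -> (-2)/(2*s^2 - s + 1)
(5) collapse the loop ([(G1*G2)/(1+(G1*G2)*(G3*G4))] forward, (G5*G6) return) -> (2*s^5 - 9*s^4 + 15*s^3 - 13*s^2 + 7*s - 2)/(4*s^6 - 8*s^5 - 9*s^4 + 64*s^3 - 100*s^2 + 56*s - 31)
The step-5 result is T(s). Setting s = 0: T(0) = -2/(-31) = 2/31.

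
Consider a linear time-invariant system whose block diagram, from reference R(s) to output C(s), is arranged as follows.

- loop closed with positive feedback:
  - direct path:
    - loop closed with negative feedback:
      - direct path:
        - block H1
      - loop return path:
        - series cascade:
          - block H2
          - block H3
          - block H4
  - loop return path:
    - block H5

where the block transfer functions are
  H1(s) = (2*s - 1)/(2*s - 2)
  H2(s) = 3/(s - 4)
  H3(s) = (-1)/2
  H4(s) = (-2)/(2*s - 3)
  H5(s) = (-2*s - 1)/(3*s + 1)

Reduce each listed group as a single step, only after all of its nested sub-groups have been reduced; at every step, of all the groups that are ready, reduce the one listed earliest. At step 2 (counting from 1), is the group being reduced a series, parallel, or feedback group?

Answer: feedback

Working:
Step 1. cascade H2, H3, H4
Step 2. close the feedback loop around H1, (H2*H3*H4)
Step 3. collapse the loop ([H1/(1+H1*(H2*H3*H4))] forward, H5 return)
The group at step 2 is a feedback group.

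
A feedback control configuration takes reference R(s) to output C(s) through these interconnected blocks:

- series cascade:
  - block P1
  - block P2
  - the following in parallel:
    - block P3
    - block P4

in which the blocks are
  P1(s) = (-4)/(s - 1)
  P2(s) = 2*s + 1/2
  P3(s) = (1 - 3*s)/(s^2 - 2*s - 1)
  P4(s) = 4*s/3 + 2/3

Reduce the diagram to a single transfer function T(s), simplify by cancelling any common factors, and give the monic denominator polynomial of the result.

Reducing step by step:

(1) add P3, P4 (parallel) = (4*s^3 - 6*s^2 - 17*s + 1)/(3*s^2 - 6*s - 3)
(2) series reduction of P1, P2, (P3+P4) = (-32*s^4 + 40*s^3 + 148*s^2 + 26*s - 2)/(3*s^3 - 9*s^2 + 3*s + 3)
No further cancellation is possible in the step-2 result, so that is T(s). Its denominator becomes monic after dividing by the leading coefficient 3.

Answer: s^3 - 3*s^2 + s + 1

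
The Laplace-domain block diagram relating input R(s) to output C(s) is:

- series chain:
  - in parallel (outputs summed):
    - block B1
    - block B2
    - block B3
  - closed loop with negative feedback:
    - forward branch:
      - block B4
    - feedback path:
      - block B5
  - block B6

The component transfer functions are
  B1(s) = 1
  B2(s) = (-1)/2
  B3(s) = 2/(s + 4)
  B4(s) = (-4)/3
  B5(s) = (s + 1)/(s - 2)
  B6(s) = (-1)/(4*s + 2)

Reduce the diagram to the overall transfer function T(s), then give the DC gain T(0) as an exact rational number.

Reducing step by step:

[1] sum the parallel branches B1, B2, B3 = (s + 8)/(2*s + 8)
[2] feedback reduction of B4, B5 = (4*s - 8)/(s + 10)
[3] series reduction of (B1+B2+B3), [B4/(1+B4*B5)], B6 = (-s^2 - 6*s + 16)/(2*s^3 + 29*s^2 + 94*s + 40)
Evaluating the step-3 result (the overall T(s)) at s = 0 gives T(0) = 16/40 = 2/5.

Answer: 2/5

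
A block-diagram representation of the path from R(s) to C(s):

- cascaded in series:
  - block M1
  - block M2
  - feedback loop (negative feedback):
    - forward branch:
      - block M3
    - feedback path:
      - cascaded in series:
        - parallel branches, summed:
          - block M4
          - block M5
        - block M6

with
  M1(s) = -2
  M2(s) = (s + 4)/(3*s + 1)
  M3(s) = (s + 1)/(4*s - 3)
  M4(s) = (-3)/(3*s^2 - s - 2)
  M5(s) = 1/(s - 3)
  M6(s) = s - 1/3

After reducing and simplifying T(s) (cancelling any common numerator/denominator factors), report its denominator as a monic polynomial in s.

(1) parallel reduction of M4, M5 -> (3*s^2 - 4*s + 7)/(3*s^3 - 10*s^2 + s + 6)
(2) combine (M4+M5), M6 in series -> (9*s^3 - 15*s^2 + 25*s - 7)/(9*s^3 - 30*s^2 + 3*s + 18)
(3) feedback reduction of M3, ((M4+M5)*M6) -> (9*s^4 - 21*s^3 - 27*s^2 + 21*s + 18)/(45*s^4 - 153*s^3 + 112*s^2 + 81*s - 61)
(4) cascade M1, M2, [M3/(1+M3*((M4+M5)*M6))] -> (-18*s^5 - 30*s^4 + 222*s^3 + 174*s^2 - 204*s - 144)/(135*s^5 - 414*s^4 + 183*s^3 + 355*s^2 - 102*s - 61)
Step 4 gives the fully reduced T(s), with no common factor left to cancel. The denominator's leading coefficient is 135, so divide each of its coefficients by 135 to get the monic form.

Final answer: s^5 - 46*s^4/15 + 61*s^3/45 + 71*s^2/27 - 34*s/45 - 61/135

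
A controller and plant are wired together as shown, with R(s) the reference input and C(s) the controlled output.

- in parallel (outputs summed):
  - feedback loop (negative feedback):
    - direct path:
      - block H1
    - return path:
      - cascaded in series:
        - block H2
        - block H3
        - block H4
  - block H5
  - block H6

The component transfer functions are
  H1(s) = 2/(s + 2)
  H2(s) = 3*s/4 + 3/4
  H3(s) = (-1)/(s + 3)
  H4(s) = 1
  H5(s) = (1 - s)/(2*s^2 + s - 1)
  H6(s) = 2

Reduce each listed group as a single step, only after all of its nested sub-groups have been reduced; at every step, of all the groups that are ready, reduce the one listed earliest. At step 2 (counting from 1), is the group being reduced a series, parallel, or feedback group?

Answer: feedback

Working:
Step 1: multiply H2, H3, H4 (series)
Step 2: reduce the feedback loop with forward H1 and return (H2*H3*H4)
Step 3: sum the parallel branches [H1/(1+H1*(H2*H3*H4))], H5, H6
Step 2 collapses a feedback group.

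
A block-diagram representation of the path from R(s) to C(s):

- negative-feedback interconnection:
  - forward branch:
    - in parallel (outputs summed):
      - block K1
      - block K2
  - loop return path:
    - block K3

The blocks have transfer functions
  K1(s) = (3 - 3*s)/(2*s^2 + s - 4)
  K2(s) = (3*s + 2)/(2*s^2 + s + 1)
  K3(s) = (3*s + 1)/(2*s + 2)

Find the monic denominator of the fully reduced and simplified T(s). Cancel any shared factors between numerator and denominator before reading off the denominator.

Step 1. parallel reduction of K1, K2, giving (10*s^2 - 10*s - 5)/(4*s^4 + 4*s^3 - 5*s^2 - 3*s - 4)
Step 2. close the feedback loop around (K1+K2), K3, giving (20*s^3 - 30*s - 10)/(8*s^5 + 16*s^4 + 28*s^3 - 36*s^2 - 39*s - 13)
Step 2 gives the fully reduced T(s), with no common factor left to cancel. The denominator's leading coefficient is 8, so divide each of its coefficients by 8 to get the monic form.

Final answer: s^5 + 2*s^4 + 7*s^3/2 - 9*s^2/2 - 39*s/8 - 13/8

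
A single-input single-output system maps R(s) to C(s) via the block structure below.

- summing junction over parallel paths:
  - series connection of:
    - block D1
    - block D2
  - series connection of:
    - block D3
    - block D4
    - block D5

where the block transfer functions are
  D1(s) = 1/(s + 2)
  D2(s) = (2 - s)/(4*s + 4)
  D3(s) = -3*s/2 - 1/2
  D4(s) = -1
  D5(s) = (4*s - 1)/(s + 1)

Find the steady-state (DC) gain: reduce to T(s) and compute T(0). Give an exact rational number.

Step 1. series reduction of D1, D2, giving (2 - s)/(4*s^2 + 12*s + 8)
Step 2. reduce the series chain D3, D4, D5, giving (12*s^2 + s - 1)/(2*s + 2)
Step 3. add (D1*D2), (D3*D4*D5) (parallel), giving (24*s^3 + 50*s^2 + s - 2)/(4*s^2 + 12*s + 8)
That last expression is T(s); at s = 0 only the constant terms survive, so T(0) = -2/8 = -1/4.

Final answer: -1/4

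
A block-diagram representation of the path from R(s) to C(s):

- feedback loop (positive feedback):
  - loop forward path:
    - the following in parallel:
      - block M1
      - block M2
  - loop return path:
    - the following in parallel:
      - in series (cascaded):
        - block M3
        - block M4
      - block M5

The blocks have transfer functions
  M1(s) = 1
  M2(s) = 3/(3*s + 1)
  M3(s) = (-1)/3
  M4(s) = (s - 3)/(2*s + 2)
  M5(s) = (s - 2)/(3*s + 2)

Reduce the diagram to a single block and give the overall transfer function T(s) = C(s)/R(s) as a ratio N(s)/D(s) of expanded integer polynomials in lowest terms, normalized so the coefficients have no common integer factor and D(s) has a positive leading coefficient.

Answer: (54*s^3 + 162*s^2 + 156*s + 48)/(45*s^3 + 93*s^2 + 80*s + 36)

Working:
Step 1 - combine M1, M2 in parallel; result (3*s + 4)/(3*s + 1)
Step 2 - cascade M3, M4; result (3 - s)/(6*s + 6)
Step 3 - reduce the parallel group (M3*M4), M5; result (3*s^2 + s - 6)/(18*s^2 + 30*s + 12)
Step 4 - feedback reduction of (M1+M2), ((M3*M4)+M5) - this is the overall T(s), already in the required normalized form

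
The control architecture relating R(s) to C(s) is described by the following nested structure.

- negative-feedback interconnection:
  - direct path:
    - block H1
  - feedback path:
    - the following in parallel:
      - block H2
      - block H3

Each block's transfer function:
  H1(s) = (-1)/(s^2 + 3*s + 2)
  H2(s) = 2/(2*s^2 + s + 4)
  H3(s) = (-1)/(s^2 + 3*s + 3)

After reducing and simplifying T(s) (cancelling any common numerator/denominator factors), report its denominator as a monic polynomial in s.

Step 1: reduce the parallel group H2, H3 -> (5*s + 2)/(2*s^4 + 7*s^3 + 13*s^2 + 15*s + 12)
Step 2: collapse the loop (H1 forward, (H2+H3) return) -> (-2*s^4 - 7*s^3 - 13*s^2 - 15*s - 12)/(2*s^6 + 13*s^5 + 38*s^4 + 68*s^3 + 83*s^2 + 61*s + 22)
Step 2 gives the fully reduced T(s), with no common factor left to cancel. The denominator's leading coefficient is 2, so divide each of its coefficients by 2 to get the monic form.

Hence the answer: s^6 + 13*s^5/2 + 19*s^4 + 34*s^3 + 83*s^2/2 + 61*s/2 + 11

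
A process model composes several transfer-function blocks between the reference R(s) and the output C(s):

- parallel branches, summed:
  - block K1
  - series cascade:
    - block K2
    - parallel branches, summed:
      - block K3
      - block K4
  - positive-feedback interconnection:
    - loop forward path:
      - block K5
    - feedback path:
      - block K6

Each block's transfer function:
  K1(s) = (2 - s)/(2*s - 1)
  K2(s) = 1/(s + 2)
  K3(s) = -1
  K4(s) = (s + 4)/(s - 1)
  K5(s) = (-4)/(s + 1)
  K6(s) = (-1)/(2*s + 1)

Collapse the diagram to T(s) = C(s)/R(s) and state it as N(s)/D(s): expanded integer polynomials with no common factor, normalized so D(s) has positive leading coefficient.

Step 1 - add K3, K4 (parallel) -> 5/(s - 1)
Step 2 - combine K2, (K3+K4) in series -> 5/(s^2 + s - 2)
Step 3 - close the feedback loop around K5, K6 -> (-8*s - 4)/(2*s^2 + 3*s - 3)
Step 4 - add K1, (K2*(K3+K4)), [K5/(1-K5*K6)] (parallel); the result is T(s) itself (integer coefficients, no common factor, positive leading denominator coefficient)

Hence the answer: (-2*s^5 - 17*s^4 + 18*s^3 + 57*s^2 - 65*s + 19)/(4*s^5 + 8*s^4 - 13*s^3 - 14*s^2 + 21*s - 6)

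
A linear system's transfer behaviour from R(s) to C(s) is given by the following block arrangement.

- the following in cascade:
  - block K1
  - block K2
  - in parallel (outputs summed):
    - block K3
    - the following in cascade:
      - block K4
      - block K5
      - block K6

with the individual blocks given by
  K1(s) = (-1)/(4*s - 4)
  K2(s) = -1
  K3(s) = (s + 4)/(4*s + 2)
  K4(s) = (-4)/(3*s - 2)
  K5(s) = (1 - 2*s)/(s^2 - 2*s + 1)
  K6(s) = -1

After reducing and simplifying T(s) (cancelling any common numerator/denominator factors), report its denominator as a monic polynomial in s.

(1) cascade K4, K5, K6; result (4 - 8*s)/(3*s^3 - 8*s^2 + 7*s - 2)
(2) reduce the parallel group K3, (K4*K5*K6); result (3*s^4 + 4*s^3 - 57*s^2 + 26*s)/(12*s^4 - 26*s^3 + 12*s^2 + 6*s - 4)
(3) series reduction of K1, K2, (K3+(K4*K5*K6)); result (3*s^4 + 4*s^3 - 57*s^2 + 26*s)/(48*s^5 - 152*s^4 + 152*s^3 - 24*s^2 - 40*s + 16)
That last expression is T(s), already simplified. Scaling its denominator by 1/48 (the reciprocal of the leading coefficient) yields the monic denominator.

Answer: s^5 - 19*s^4/6 + 19*s^3/6 - s^2/2 - 5*s/6 + 1/3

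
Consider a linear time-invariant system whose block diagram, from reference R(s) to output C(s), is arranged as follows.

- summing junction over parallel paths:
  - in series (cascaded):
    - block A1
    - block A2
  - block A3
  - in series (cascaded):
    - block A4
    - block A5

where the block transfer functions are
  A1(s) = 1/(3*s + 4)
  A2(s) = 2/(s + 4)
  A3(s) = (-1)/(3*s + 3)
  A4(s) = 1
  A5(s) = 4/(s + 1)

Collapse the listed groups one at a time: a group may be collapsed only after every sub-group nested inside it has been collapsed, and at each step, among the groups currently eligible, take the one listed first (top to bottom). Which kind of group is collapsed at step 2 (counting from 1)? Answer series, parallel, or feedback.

Answer: series

Working:
Step 1: cascade A1, A2
Step 2: multiply A4, A5 (series)
Step 3: reduce the parallel group (A1*A2), A3, (A4*A5)
At step 2 the group reduced is series.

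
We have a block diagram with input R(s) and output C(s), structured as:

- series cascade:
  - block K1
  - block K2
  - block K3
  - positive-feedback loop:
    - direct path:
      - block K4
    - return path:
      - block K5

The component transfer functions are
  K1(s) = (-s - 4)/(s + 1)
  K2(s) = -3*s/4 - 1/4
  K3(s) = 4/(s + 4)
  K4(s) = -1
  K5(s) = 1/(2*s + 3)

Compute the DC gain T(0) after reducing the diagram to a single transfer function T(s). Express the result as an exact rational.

Step 1: feedback reduction of K4, K5 gives (-2*s - 3)/(2*s + 4)
Step 2: combine K1, K2, K3, [K4/(1-K4*K5)] in series gives (-6*s^2 - 11*s - 3)/(2*s^2 + 6*s + 4)
Evaluating the step-2 result (the overall T(s)) at s = 0 gives T(0) = -3/4.

Hence the answer: -3/4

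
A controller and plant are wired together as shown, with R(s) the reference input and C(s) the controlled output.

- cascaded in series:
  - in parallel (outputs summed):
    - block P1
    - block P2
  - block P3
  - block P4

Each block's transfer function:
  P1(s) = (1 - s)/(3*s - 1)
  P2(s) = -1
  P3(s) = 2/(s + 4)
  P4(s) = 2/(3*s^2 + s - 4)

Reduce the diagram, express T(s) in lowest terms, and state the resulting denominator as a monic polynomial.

Reducing step by step:

Step 1. add P1, P2 (parallel) = (2 - 4*s)/(3*s - 1)
Step 2. combine (P1+P2), P3, P4 in series = (8 - 16*s)/(9*s^4 + 36*s^3 - 13*s^2 - 48*s + 16)
No further cancellation is possible in the step-2 result, so that is T(s). Its denominator becomes monic after dividing by the leading coefficient 9.

Answer: s^4 + 4*s^3 - 13*s^2/9 - 16*s/3 + 16/9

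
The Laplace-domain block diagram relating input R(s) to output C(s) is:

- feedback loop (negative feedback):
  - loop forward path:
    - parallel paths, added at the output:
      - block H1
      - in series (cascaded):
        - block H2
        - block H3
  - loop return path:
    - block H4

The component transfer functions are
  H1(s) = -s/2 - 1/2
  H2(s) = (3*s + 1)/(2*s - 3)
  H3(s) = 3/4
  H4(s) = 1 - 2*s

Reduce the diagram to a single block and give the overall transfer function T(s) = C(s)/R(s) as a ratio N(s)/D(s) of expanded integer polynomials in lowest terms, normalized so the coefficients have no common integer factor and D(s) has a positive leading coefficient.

Step 1 - reduce the series chain H2, H3, giving (9*s + 3)/(8*s - 12)
Step 2 - add H1, (H2*H3) (parallel), giving (-4*s^2 + 11*s + 9)/(8*s - 12)
Step 3 - apply the feedback formula to (H1+(H2*H3)), H4 - this is the overall T(s), already in the required normalized form

Final answer: (-4*s^2 + 11*s + 9)/(8*s^3 - 26*s^2 + s - 3)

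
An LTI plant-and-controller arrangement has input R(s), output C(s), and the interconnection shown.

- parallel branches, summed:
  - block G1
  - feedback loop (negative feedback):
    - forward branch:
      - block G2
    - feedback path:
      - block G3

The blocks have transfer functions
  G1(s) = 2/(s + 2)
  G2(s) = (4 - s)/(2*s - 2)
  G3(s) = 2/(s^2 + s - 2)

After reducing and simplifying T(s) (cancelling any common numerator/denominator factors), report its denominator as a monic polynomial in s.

(1) reduce the feedback loop with forward G2 and return G3 = (-s^3 + 3*s^2 + 6*s - 8)/(2*s^3 - 8*s + 12)
(2) parallel reduction of G1, [G2/(1+G2*G3)] = (-s^4 + 5*s^3 + 12*s^2 - 12*s + 8)/(2*s^4 + 4*s^3 - 8*s^2 - 4*s + 24)
No further cancellation is possible in the step-2 result, so that is T(s). Its denominator becomes monic after dividing by the leading coefficient 2.

Hence the answer: s^4 + 2*s^3 - 4*s^2 - 2*s + 12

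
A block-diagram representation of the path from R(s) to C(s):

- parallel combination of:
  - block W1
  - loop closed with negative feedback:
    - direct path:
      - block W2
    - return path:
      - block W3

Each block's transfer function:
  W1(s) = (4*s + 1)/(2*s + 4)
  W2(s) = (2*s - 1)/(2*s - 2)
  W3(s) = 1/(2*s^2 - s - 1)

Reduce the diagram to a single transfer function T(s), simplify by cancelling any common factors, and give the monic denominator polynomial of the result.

[1] close the feedback loop around W2, W3: (4*s^3 - 4*s^2 - s + 1)/(4*s^3 - 6*s^2 + 2*s + 1)
[2] sum the parallel branches W1, [W2/(1+W2*W3)]: (24*s^4 - 12*s^3 - 16*s^2 + 4*s + 5)/(8*s^4 + 4*s^3 - 20*s^2 + 10*s + 4)
The result of step 2 is T(s) in lowest terms. Its denominator has leading coefficient 8; dividing the denominator through by 8 makes it monic.

Therefore the answer is s^4 + s^3/2 - 5*s^2/2 + 5*s/4 + 1/2.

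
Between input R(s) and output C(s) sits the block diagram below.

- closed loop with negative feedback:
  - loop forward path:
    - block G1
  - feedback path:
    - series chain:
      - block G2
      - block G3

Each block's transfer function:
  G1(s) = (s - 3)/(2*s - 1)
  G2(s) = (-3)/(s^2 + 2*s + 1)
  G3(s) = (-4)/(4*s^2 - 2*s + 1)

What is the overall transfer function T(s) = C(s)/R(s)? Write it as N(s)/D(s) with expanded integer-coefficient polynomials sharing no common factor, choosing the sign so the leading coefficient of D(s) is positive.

Step 1: combine G2, G3 in series; result 12/(4*s^4 + 6*s^3 + s^2 + 1)
Step 2: close the feedback loop around G1, (G2*G3), which is the overall transfer function T(s) = C(s)/R(s) in lowest terms

Therefore the answer is (4*s^5 - 6*s^4 - 17*s^3 - 3*s^2 + s - 3)/(8*s^5 + 8*s^4 - 4*s^3 - s^2 + 14*s - 37).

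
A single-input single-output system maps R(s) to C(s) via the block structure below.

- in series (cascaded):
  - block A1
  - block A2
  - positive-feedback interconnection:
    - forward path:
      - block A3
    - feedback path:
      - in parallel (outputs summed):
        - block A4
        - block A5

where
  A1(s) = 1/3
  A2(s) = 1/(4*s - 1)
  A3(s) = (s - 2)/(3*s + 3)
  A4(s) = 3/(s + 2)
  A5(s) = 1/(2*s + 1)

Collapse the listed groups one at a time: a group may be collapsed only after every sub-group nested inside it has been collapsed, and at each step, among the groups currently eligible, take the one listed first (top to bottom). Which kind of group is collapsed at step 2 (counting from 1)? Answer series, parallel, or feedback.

Step 1. add A4, A5 (parallel)
Step 2. apply the feedback formula to A3, (A4+A5)
Step 3. cascade A1, A2, [A3/(1-A3*(A4+A5))]
The group at step 2 is a feedback group.

Final answer: feedback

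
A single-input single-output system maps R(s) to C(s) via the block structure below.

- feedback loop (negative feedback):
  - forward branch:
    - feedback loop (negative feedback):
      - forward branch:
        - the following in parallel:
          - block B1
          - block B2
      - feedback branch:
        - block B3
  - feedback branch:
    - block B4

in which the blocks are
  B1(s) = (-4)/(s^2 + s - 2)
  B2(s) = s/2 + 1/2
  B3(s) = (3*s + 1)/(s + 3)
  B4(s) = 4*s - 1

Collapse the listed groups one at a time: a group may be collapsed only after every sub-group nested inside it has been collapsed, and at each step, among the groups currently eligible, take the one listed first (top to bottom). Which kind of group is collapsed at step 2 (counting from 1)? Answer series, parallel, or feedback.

Step 1 - add B1, B2 (parallel)
Step 2 - apply the feedback formula to (B1+B2), B3
Step 3 - feedback reduction of [(B1+B2)/(1+(B1+B2)*B3)], B4
So the answer for step 2 is feedback.

Final answer: feedback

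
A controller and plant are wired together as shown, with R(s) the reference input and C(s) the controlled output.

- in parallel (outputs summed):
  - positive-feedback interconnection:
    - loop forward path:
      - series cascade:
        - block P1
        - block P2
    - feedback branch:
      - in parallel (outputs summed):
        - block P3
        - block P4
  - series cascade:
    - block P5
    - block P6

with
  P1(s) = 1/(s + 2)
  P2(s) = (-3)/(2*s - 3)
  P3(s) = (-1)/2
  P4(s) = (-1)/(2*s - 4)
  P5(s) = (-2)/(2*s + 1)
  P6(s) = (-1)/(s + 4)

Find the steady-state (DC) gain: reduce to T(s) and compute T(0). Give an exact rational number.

Step 1: reduce the series chain P1, P2 -> (-3)/(2*s^2 + s - 6)
Step 2: reduce the parallel group P3, P4 -> (1 - s)/(2*s - 4)
Step 3: apply the feedback formula to (P1*P2), (P3+P4) -> (12 - 6*s)/(4*s^3 - 6*s^2 - 19*s + 27)
Step 4: combine P5, P6 in series -> 2/(2*s^2 + 9*s + 4)
Step 5: parallel reduction of [(P1*P2)/(1-(P1*P2)*(P3+P4))], (P5*P6) -> (-4*s^3 - 42*s^2 + 46*s + 102)/(8*s^5 + 24*s^4 - 76*s^3 - 141*s^2 + 167*s + 108)
The step-5 result is T(s). Setting s = 0: T(0) = 102/108 = 17/18.

Hence the answer: 17/18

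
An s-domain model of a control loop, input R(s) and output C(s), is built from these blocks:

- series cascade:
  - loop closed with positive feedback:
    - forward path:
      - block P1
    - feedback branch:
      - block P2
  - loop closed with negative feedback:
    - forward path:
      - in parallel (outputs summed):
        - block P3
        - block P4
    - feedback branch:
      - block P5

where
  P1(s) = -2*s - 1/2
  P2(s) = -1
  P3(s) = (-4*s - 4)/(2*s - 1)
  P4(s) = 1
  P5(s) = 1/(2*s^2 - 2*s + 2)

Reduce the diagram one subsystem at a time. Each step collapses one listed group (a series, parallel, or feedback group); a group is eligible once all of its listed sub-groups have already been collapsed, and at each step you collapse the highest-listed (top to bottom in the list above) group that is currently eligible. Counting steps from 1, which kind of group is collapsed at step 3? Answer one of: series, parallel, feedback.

Answer: feedback

Working:
Step 1 - reduce the feedback loop with forward P1 and return P2
Step 2 - reduce the parallel group P3, P4
Step 3 - reduce the feedback loop with forward (P3+P4) and return P5
Step 4 - multiply [P1/(1-P1*P2)], [(P3+P4)/(1+(P3+P4)*P5)] (series)
Step 3: feedback.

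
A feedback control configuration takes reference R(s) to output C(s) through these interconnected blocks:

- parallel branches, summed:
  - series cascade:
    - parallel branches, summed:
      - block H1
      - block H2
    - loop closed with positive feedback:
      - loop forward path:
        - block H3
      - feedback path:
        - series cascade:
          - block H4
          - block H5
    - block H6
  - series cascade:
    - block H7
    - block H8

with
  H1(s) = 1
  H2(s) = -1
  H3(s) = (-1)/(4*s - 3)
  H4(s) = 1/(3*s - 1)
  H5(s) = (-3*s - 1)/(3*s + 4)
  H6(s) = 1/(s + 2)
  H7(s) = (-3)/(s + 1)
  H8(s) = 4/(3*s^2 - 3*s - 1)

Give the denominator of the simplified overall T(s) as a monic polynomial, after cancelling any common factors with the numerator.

Answer: s^3 - 4*s/3 - 1/3

Working:
Step 1: sum the parallel branches H1, H2 gives 0
Step 2: cascade H4, H5 gives (-3*s - 1)/(9*s^2 + 9*s - 4)
Step 3: apply the feedback formula to H3, (H4*H5) gives (-9*s^2 - 9*s + 4)/(36*s^3 + 9*s^2 - 46*s + 11)
Step 4: reduce the series chain (H1+H2), [H3/(1-H3*(H4*H5))], H6 gives 0
Step 5: series reduction of H7, H8 gives (-12)/(3*s^3 - 4*s - 1)
Step 6: parallel reduction of ((H1+H2)*[H3/(1-H3*(H4*H5))]*H6), (H7*H8) gives (-12)/(3*s^3 - 4*s - 1)
No further cancellation is possible in the step-6 result, so that is T(s). Its denominator becomes monic after dividing by the leading coefficient 3.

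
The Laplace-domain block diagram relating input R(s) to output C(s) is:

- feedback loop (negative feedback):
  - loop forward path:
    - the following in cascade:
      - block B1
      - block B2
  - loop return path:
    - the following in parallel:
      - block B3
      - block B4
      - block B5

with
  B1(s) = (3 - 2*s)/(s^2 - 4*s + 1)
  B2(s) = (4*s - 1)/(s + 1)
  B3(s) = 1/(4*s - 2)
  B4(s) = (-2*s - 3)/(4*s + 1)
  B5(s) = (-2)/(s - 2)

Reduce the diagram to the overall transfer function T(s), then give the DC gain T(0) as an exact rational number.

Answer: -6/17

Working:
Step 1: cascade B1, B2, giving (-8*s^2 + 14*s - 3)/(s^3 - 3*s^2 - 3*s + 1)
Step 2: reduce the parallel group B3, B4, B5, giving (-8*s^3 - 20*s^2 + 23*s - 10)/(16*s^3 - 36*s^2 + 6*s + 4)
Step 3: feedback reduction of (B1*B2), (B3+B4+B5), giving (-128*s^5 + 512*s^4 - 600*s^3 + 160*s^2 + 38*s - 12)/(16*s^6 - 20*s^5 + 114*s^4 - 330*s^3 + 396*s^2 - 215*s + 34)
Evaluating the step-3 result (the overall T(s)) at s = 0 gives T(0) = -12/34 = -6/17.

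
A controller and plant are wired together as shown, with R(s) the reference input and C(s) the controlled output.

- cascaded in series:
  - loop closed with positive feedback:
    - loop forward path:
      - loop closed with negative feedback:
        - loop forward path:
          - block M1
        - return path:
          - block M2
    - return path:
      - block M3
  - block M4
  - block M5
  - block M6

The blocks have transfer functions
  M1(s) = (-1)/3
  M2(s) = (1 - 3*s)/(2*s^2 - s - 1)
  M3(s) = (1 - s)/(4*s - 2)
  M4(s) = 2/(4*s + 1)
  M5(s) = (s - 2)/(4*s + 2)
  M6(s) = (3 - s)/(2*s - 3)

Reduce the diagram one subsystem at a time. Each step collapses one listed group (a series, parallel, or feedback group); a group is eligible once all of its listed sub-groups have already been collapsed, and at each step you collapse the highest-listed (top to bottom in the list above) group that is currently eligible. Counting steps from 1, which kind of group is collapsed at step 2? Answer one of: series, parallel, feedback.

Step 1 - close the feedback loop around M1, M2
Step 2 - close the feedback loop around [M1/(1+M1*M2)], M3
Step 3 - series reduction of [[M1/(1+M1*M2)]/(1-[M1/(1+M1*M2)]*M3)], M4, M5, M6
So the answer for step 2 is feedback.

Final answer: feedback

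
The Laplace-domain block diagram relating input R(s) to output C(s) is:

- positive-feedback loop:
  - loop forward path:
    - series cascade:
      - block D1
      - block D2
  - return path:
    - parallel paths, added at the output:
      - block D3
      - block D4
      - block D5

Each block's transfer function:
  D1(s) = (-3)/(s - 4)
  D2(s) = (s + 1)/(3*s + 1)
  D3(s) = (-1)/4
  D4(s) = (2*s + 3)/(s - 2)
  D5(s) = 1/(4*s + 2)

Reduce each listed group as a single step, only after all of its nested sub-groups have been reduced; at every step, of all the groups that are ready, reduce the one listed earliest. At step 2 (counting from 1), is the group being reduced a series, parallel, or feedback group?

Step 1: cascade D1, D2
Step 2: parallel reduction of D3, D4, D5
Step 3: close the feedback loop around (D1*D2), (D3+D4+D5)
The group at step 2 is a parallel group.

Hence the answer: parallel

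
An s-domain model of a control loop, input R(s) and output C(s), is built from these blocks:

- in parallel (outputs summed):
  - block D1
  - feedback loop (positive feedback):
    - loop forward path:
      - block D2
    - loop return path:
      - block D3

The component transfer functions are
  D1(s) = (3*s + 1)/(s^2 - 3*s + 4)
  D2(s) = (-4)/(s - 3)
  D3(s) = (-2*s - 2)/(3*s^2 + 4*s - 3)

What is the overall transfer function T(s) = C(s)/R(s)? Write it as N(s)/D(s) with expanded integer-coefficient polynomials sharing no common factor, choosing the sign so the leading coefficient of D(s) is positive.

Answer: (-3*s^4 + 8*s^3 - 62*s^2 - 120*s + 49)/(3*s^5 - 14*s^4 + 4*s^3 + 50*s^2 - 95*s + 4)

Working:
[1] collapse the loop (D2 forward, D3 return); result (-12*s^2 - 16*s + 12)/(3*s^3 - 5*s^2 - 23*s + 1)
[2] add D1, [D2/(1-D2*D3)] (parallel), giving the overall T(s)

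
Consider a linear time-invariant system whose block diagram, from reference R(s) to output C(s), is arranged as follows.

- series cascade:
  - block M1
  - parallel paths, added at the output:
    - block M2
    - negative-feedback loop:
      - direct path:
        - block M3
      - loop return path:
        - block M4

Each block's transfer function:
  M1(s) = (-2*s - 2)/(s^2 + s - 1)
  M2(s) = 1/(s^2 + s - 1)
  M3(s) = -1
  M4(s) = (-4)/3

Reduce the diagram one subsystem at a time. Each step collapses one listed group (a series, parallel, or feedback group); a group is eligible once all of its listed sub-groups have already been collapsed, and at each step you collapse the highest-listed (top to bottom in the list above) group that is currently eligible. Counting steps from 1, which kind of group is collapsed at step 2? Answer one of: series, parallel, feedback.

The answer is parallel.

Reasoning:
Step 1 - collapse the loop (M3 forward, M4 return)
Step 2 - combine M2, [M3/(1+M3*M4)] in parallel
Step 3 - series reduction of M1, (M2+[M3/(1+M3*M4)])
The group at step 2 is a parallel group.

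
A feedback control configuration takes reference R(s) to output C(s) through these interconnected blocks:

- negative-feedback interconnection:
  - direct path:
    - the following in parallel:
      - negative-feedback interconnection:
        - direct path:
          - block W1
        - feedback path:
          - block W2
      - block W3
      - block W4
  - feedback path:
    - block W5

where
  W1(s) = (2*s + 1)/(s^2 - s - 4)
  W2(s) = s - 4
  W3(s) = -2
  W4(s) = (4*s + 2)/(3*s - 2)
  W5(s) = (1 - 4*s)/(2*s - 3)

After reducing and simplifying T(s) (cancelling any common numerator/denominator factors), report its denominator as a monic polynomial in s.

Reducing step by step:

(1) feedback reduction of W1, W2; result (2*s + 1)/(3*s^2 - 8*s - 8)
(2) parallel reduction of [W1/(1+W1*W2)], W3, W4; result (-6*s^3 + 40*s^2 - 33*s - 50)/(9*s^3 - 30*s^2 - 8*s + 16)
(3) apply the feedback formula to ([W1/(1+W1*W2)]+W3+W4), W5; result (-12*s^4 + 98*s^3 - 186*s^2 - s + 150)/(42*s^4 - 253*s^3 + 246*s^2 + 223*s - 98)
That last expression is T(s), already simplified. Scaling its denominator by 1/42 (the reciprocal of the leading coefficient) yields the monic denominator.

Answer: s^4 - 253*s^3/42 + 41*s^2/7 + 223*s/42 - 7/3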